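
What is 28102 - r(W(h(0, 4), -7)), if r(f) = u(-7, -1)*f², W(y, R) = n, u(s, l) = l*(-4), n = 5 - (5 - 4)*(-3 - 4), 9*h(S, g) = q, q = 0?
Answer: 27526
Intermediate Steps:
h(S, g) = 0 (h(S, g) = (⅑)*0 = 0)
n = 12 (n = 5 - (-7) = 5 - 1*(-7) = 5 + 7 = 12)
u(s, l) = -4*l
W(y, R) = 12
r(f) = 4*f² (r(f) = (-4*(-1))*f² = 4*f²)
28102 - r(W(h(0, 4), -7)) = 28102 - 4*12² = 28102 - 4*144 = 28102 - 1*576 = 28102 - 576 = 27526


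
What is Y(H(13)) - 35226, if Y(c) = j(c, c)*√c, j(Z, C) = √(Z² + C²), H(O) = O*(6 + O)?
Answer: -35226 + 247*√494 ≈ -29736.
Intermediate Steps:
j(Z, C) = √(C² + Z²)
Y(c) = √2*√c*√(c²) (Y(c) = √(c² + c²)*√c = √(2*c²)*√c = (√2*√(c²))*√c = √2*√c*√(c²))
Y(H(13)) - 35226 = √2*√(13*(6 + 13))*√((13*(6 + 13))²) - 35226 = √2*√(13*19)*√((13*19)²) - 35226 = √2*√247*√(247²) - 35226 = √2*√247*√61009 - 35226 = √2*√247*247 - 35226 = 247*√494 - 35226 = -35226 + 247*√494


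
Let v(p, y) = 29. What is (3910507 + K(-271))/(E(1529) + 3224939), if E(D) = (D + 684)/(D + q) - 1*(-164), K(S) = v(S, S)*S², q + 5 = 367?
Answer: 1903699956/1016445331 ≈ 1.8729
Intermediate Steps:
q = 362 (q = -5 + 367 = 362)
K(S) = 29*S²
E(D) = 164 + (684 + D)/(362 + D) (E(D) = (D + 684)/(D + 362) - 1*(-164) = (684 + D)/(362 + D) + 164 = 164 + (684 + D)/(362 + D))
(3910507 + K(-271))/(E(1529) + 3224939) = (3910507 + 29*(-271)²)/((60052 + 165*1529)/(362 + 1529) + 3224939) = (3910507 + 29*73441)/((60052 + 252285)/1891 + 3224939) = (3910507 + 2129789)/((1/1891)*312337 + 3224939) = 6040296/(312337/1891 + 3224939) = 6040296/(6098671986/1891) = 6040296*(1891/6098671986) = 1903699956/1016445331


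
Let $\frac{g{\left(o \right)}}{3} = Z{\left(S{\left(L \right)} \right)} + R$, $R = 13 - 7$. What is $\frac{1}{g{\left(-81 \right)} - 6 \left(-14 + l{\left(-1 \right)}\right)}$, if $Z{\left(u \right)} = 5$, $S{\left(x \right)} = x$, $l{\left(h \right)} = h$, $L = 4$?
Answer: $\frac{1}{123} \approx 0.0081301$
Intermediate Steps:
$R = 6$
$g{\left(o \right)} = 33$ ($g{\left(o \right)} = 3 \left(5 + 6\right) = 3 \cdot 11 = 33$)
$\frac{1}{g{\left(-81 \right)} - 6 \left(-14 + l{\left(-1 \right)}\right)} = \frac{1}{33 - 6 \left(-14 - 1\right)} = \frac{1}{33 - -90} = \frac{1}{33 + 90} = \frac{1}{123}$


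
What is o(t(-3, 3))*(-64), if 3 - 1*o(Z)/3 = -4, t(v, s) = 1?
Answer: -1344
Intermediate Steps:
o(Z) = 21 (o(Z) = 9 - 3*(-4) = 9 + 12 = 21)
o(t(-3, 3))*(-64) = 21*(-64) = -1344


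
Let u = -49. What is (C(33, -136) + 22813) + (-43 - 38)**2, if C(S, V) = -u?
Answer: 29423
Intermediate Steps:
C(S, V) = 49 (C(S, V) = -1*(-49) = 49)
(C(33, -136) + 22813) + (-43 - 38)**2 = (49 + 22813) + (-43 - 38)**2 = 22862 + (-81)**2 = 22862 + 6561 = 29423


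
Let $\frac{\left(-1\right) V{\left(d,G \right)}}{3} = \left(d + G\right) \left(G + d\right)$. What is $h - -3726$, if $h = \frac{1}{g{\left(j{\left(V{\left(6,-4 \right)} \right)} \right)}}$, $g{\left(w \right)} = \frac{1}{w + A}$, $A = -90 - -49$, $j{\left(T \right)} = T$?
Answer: $3673$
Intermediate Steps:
$V{\left(d,G \right)} = - 3 \left(G + d\right)^{2}$ ($V{\left(d,G \right)} = - 3 \left(d + G\right) \left(G + d\right) = - 3 \left(G + d\right) \left(G + d\right) = - 3 \left(G + d\right)^{2}$)
$A = -41$ ($A = -90 + 49 = -41$)
$g{\left(w \right)} = \frac{1}{-41 + w}$ ($g{\left(w \right)} = \frac{1}{w - 41} = \frac{1}{-41 + w}$)
$h = -53$ ($h = \frac{1}{\frac{1}{-41 - 3 \left(-4 + 6\right)^{2}}} = \frac{1}{\frac{1}{-41 - 3 \cdot 2^{2}}} = \frac{1}{\frac{1}{-41 - 12}} = \frac{1}{\frac{1}{-53}} = \frac{1}{- \frac{1}{53}} = -53$)
$h - -3726 = -53 - -3726 = -53 + 3726 = 3673$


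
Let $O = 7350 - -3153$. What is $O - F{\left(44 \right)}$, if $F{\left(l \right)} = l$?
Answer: $10459$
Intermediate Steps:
$O = 10503$ ($O = 7350 + 3153 = 10503$)
$O - F{\left(44 \right)} = 10503 - 44 = 10459$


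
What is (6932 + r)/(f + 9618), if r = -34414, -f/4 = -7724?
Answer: -13741/20257 ≈ -0.67833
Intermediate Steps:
f = 30896 (f = -4*(-7724) = 30896)
(6932 + r)/(f + 9618) = (6932 - 34414)/(30896 + 9618) = -27482/40514 = -27482*1/40514 = -13741/20257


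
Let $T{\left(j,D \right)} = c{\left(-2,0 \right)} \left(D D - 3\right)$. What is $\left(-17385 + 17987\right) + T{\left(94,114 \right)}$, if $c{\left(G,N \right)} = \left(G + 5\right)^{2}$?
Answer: $117539$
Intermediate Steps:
$c{\left(G,N \right)} = \left(5 + G\right)^{2}$
$T{\left(j,D \right)} = -27 + 9 D^{2}$ ($T{\left(j,D \right)} = \left(5 - 2\right)^{2} \left(D D - 3\right) = 3^{2} \left(D^{2} - 3\right) = 9 \left(-3 + D^{2}\right) = -27 + 9 D^{2}$)
$\left(-17385 + 17987\right) + T{\left(94,114 \right)} = \left(-17385 + 17987\right) - \left(27 - 9 \cdot 114^{2}\right) = 602 + \left(-27 + 9 \cdot 12996\right) = 602 + \left(-27 + 116964\right) = 602 + 116937 = 117539$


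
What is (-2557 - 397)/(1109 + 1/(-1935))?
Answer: -2857995/1072957 ≈ -2.6637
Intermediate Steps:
(-2557 - 397)/(1109 + 1/(-1935)) = -2954/(1109 - 1/1935) = -2954/2145914/1935 = -2954*1935/2145914 = -2857995/1072957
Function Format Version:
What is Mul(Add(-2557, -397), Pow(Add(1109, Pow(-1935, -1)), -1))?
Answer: Rational(-2857995, 1072957) ≈ -2.6637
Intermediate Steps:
Mul(Add(-2557, -397), Pow(Add(1109, Pow(-1935, -1)), -1)) = Mul(-2954, Pow(Add(1109, Rational(-1, 1935)), -1)) = Mul(-2954, Pow(Rational(2145914, 1935), -1)) = Mul(-2954, Rational(1935, 2145914)) = Rational(-2857995, 1072957)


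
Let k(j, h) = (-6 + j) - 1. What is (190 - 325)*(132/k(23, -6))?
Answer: -4455/4 ≈ -1113.8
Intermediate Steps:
k(j, h) = -7 + j
(190 - 325)*(132/k(23, -6)) = (190 - 325)*(132/(-7 + 23)) = -17820/16 = -135*33/4 = -4455/4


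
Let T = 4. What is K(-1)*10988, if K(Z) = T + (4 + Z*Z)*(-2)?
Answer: -65928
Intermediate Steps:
K(Z) = -4 - 2*Z² (K(Z) = 4 + (4 + Z*Z)*(-2) = 4 + (4 + Z²)*(-2) = 4 + (-8 - 2*Z²) = -4 - 2*Z²)
K(-1)*10988 = (-4 - 2*(-1)²)*10988 = (-4 - 2*1)*10988 = (-4 - 2)*10988 = -6*10988 = -65928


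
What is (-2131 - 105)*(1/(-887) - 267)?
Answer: 529551880/887 ≈ 5.9701e+5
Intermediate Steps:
(-2131 - 105)*(1/(-887) - 267) = -2236*(-1/887 - 267) = -2236*(-236830/887) = 529551880/887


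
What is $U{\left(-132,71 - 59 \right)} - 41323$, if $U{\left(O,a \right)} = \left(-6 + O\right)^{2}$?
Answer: $-22279$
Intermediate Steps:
$U{\left(-132,71 - 59 \right)} - 41323 = \left(-6 - 132\right)^{2} - 41323 = \left(-138\right)^{2} - 41323 = 19044 - 41323 = -22279$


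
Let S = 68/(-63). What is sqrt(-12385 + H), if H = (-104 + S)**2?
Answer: I*sqrt(5331665)/63 ≈ 36.651*I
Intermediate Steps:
S = -68/63 (S = 68*(-1/63) = -68/63 ≈ -1.0794)
H = 43824400/3969 (H = (-104 - 68/63)**2 = (-6620/63)**2 = 43824400/3969 ≈ 11042.)
sqrt(-12385 + H) = sqrt(-12385 + 43824400/3969) = sqrt(-5331665/3969) = I*sqrt(5331665)/63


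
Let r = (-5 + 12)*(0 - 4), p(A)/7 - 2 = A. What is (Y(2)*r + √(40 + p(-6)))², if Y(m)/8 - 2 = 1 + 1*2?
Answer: 1254412 - 4480*√3 ≈ 1.2467e+6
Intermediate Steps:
Y(m) = 40 (Y(m) = 16 + 8*(1 + 1*2) = 16 + 8*(1 + 2) = 16 + 8*3 = 16 + 24 = 40)
p(A) = 14 + 7*A
r = -28 (r = 7*(-4) = -28)
(Y(2)*r + √(40 + p(-6)))² = (40*(-28) + √(40 + (14 + 7*(-6))))² = (-1120 + √(40 + (14 - 42)))² = (-1120 + √(40 - 28))² = (-1120 + √12)² = (-1120 + 2*√3)²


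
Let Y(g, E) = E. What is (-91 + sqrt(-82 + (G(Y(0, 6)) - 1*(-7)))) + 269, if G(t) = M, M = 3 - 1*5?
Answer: 178 + I*sqrt(77) ≈ 178.0 + 8.775*I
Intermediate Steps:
M = -2 (M = 3 - 5 = -2)
G(t) = -2
(-91 + sqrt(-82 + (G(Y(0, 6)) - 1*(-7)))) + 269 = (-91 + sqrt(-82 + (-2 - 1*(-7)))) + 269 = (-91 + sqrt(-82 + (-2 + 7))) + 269 = (-91 + sqrt(-82 + 5)) + 269 = (-91 + sqrt(-77)) + 269 = (-91 + I*sqrt(77)) + 269 = 178 + I*sqrt(77)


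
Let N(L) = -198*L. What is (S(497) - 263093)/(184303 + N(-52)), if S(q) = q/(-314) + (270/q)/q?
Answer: -20405833073511/15093259178774 ≈ -1.3520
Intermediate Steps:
S(q) = 270/q² - q/314 (S(q) = q*(-1/314) + 270/q² = -q/314 + 270/q² = 270/q² - q/314)
(S(497) - 263093)/(184303 + N(-52)) = ((270/497² - 1/314*497) - 263093)/(184303 - 198*(-52)) = ((270*(1/247009) - 497/314) - 263093)/(184303 + 10296) = ((270/247009 - 497/314) - 263093)/194599 = (-122678693/77560826 - 263093)*(1/194599) = -20405833073511/77560826*1/194599 = -20405833073511/15093259178774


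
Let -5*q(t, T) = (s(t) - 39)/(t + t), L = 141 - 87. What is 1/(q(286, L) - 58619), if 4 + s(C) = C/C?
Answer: -1430/83825149 ≈ -1.7059e-5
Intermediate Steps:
L = 54
s(C) = -3 (s(C) = -4 + C/C = -4 + 1 = -3)
q(t, T) = 21/(5*t) (q(t, T) = -(-3 - 39)/(5*(t + t)) = -(-42)/(5*(2*t)) = -(-42)*1/(2*t)/5 = -(-21)/(5*t) = 21/(5*t))
1/(q(286, L) - 58619) = 1/((21/5)/286 - 58619) = 1/((21/5)*(1/286) - 58619) = 1/(21/1430 - 58619) = 1/(-83825149/1430) = -1430/83825149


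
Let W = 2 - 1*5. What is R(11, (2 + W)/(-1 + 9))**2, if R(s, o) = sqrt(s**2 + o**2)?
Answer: 7745/64 ≈ 121.02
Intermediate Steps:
W = -3 (W = 2 - 5 = -3)
R(s, o) = sqrt(o**2 + s**2)
R(11, (2 + W)/(-1 + 9))**2 = (sqrt(((2 - 3)/(-1 + 9))**2 + 11**2))**2 = (sqrt((-1/8)**2 + 121))**2 = (sqrt(1/64 + 121))**2 = (sqrt(7745/64))**2 = (sqrt(7745)/8)**2 = 7745/64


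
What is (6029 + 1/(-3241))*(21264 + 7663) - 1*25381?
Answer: 565150973055/3241 ≈ 1.7438e+8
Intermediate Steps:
(6029 + 1/(-3241))*(21264 + 7663) - 1*25381 = (6029 - 1/3241)*28927 - 25381 = (19539988/3241)*28927 - 25381 = 565233232876/3241 - 25381 = 565150973055/3241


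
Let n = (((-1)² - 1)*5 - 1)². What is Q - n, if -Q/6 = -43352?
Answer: 260111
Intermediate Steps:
Q = 260112 (Q = -6*(-43352) = 260112)
n = 1 (n = ((1 - 1)*5 - 1)² = (0*5 - 1)² = (0 - 1)² = (-1)² = 1)
Q - n = 260112 - 1*1 = 260112 - 1 = 260111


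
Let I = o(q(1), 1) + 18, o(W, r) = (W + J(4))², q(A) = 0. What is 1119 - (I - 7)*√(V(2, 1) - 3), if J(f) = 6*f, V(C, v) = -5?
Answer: 1119 - 1174*I*√2 ≈ 1119.0 - 1660.3*I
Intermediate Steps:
o(W, r) = (24 + W)² (o(W, r) = (W + 6*4)² = (W + 24)² = (24 + W)²)
I = 594 (I = (24 + 0)² + 18 = 24² + 18 = 576 + 18 = 594)
1119 - (I - 7)*√(V(2, 1) - 3) = 1119 - (594 - 7)*√(-5 - 3) = 1119 - 587*√(-8) = 1119 - 587*2*I*√2 = 1119 - 1174*I*√2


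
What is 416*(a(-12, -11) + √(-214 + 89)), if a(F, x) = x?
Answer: -4576 + 2080*I*√5 ≈ -4576.0 + 4651.0*I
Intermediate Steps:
416*(a(-12, -11) + √(-214 + 89)) = 416*(-11 + √(-214 + 89)) = 416*(-11 + √(-125)) = 416*(-11 + 5*I*√5) = -4576 + 2080*I*√5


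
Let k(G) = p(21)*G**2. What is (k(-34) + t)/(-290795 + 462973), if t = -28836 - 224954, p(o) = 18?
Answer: -116491/86089 ≈ -1.3531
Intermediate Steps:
t = -253790
k(G) = 18*G**2
(k(-34) + t)/(-290795 + 462973) = (18*(-34)**2 - 253790)/(-290795 + 462973) = (18*1156 - 253790)/172178 = (20808 - 253790)*(1/172178) = -232982*1/172178 = -116491/86089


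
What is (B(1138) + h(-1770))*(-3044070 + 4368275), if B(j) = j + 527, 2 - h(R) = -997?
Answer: 3527682120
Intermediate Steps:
h(R) = 999 (h(R) = 2 - 1*(-997) = 2 + 997 = 999)
B(j) = 527 + j
(B(1138) + h(-1770))*(-3044070 + 4368275) = ((527 + 1138) + 999)*(-3044070 + 4368275) = (1665 + 999)*1324205 = 2664*1324205 = 3527682120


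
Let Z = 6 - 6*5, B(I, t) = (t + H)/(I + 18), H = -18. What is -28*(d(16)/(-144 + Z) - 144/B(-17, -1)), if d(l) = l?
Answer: -11944/57 ≈ -209.54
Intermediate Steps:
B(I, t) = (-18 + t)/(18 + I) (B(I, t) = (t - 18)/(I + 18) = (-18 + t)/(18 + I))
Z = -24 (Z = 6 - 30 = -24)
-28*(d(16)/(-144 + Z) - 144/B(-17, -1)) = -28*(16/(-144 - 24) - 144*(18 - 17)/(-18 - 1)) = -28*(16/(-168) - 144/(-19/1)) = -28*(16*(-1/168) - 144/(1*(-19))) = -28*(-2/21 - 144/(-19)) = -28*(-2/21 - 144*(-1/19)) = -28*(-2/21 + 144/19) = -28*2986/399 = -11944/57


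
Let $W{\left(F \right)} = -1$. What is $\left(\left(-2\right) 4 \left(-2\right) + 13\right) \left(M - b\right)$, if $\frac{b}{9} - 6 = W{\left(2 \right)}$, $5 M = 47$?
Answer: $- \frac{5162}{5} \approx -1032.4$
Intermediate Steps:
$M = \frac{47}{5}$ ($M = \frac{1}{5} \cdot 47 = \frac{47}{5} \approx 9.4$)
$b = 45$ ($b = 54 + 9 \left(-1\right) = 54 - 9 = 45$)
$\left(\left(-2\right) 4 \left(-2\right) + 13\right) \left(M - b\right) = \left(\left(-2\right) 4 \left(-2\right) + 13\right) \left(\frac{47}{5} - 45\right) = \left(\left(-8\right) \left(-2\right) + 13\right) \left(\frac{47}{5} - 45\right) = \left(16 + 13\right) \left(- \frac{178}{5}\right) = 29 \left(- \frac{178}{5}\right) = - \frac{5162}{5}$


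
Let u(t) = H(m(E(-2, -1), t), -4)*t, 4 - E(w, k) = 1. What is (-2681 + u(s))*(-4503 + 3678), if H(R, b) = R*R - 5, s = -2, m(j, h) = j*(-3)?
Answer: 2337225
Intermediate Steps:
E(w, k) = 3 (E(w, k) = 4 - 1*1 = 4 - 1 = 3)
m(j, h) = -3*j
H(R, b) = -5 + R² (H(R, b) = R² - 5 = -5 + R²)
u(t) = 76*t (u(t) = (-5 + (-3*3)²)*t = (-5 + (-9)²)*t = (-5 + 81)*t = 76*t)
(-2681 + u(s))*(-4503 + 3678) = (-2681 + 76*(-2))*(-4503 + 3678) = (-2681 - 152)*(-825) = -2833*(-825) = 2337225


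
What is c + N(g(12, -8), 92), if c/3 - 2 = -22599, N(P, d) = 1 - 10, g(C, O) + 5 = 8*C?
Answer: -67800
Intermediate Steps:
g(C, O) = -5 + 8*C
N(P, d) = -9
c = -67791 (c = 6 + 3*(-22599) = 6 - 67797 = -67791)
c + N(g(12, -8), 92) = -67791 - 9 = -67800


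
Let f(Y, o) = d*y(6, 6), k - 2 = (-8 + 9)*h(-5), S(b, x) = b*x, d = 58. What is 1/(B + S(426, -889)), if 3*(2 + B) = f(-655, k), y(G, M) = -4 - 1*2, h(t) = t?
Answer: -1/378832 ≈ -2.6397e-6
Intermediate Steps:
y(G, M) = -6 (y(G, M) = -4 - 2 = -6)
k = -3 (k = 2 + (-8 + 9)*(-5) = 2 + 1*(-5) = 2 - 5 = -3)
f(Y, o) = -348 (f(Y, o) = 58*(-6) = -348)
B = -118 (B = -2 + (1/3)*(-348) = -2 - 116 = -118)
1/(B + S(426, -889)) = 1/(-118 + 426*(-889)) = 1/(-118 - 378714) = 1/(-378832) = -1/378832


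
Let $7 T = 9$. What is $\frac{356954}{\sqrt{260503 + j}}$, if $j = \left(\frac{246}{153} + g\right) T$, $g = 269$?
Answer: $\frac{178477 \sqrt{923477485}}{7760315} \approx 698.9$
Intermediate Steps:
$T = \frac{9}{7}$ ($T = \frac{1}{7} \cdot 9 = \frac{9}{7} \approx 1.2857$)
$j = \frac{41403}{119}$ ($j = \left(\frac{246}{153} + 269\right) \frac{9}{7} = \left(246 \cdot \frac{1}{153} + 269\right) \frac{9}{7} = \left(\frac{82}{51} + 269\right) \frac{9}{7} = \frac{13801}{51} \cdot \frac{9}{7} = \frac{41403}{119} \approx 347.92$)
$\frac{356954}{\sqrt{260503 + j}} = \frac{356954}{\sqrt{260503 + \frac{41403}{119}}} = \frac{356954}{\sqrt{\frac{31041260}{119}}} = \frac{356954}{\frac{2}{119} \sqrt{923477485}} = 356954 \frac{\sqrt{923477485}}{15520630} = \frac{178477 \sqrt{923477485}}{7760315}$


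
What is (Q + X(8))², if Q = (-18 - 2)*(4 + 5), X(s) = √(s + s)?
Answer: 30976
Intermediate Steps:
X(s) = √2*√s (X(s) = √(2*s) = √2*√s)
Q = -180 (Q = -20*9 = -180)
(Q + X(8))² = (-180 + √2*√8)² = (-180 + √2*(2*√2))² = (-180 + 4)² = (-176)² = 30976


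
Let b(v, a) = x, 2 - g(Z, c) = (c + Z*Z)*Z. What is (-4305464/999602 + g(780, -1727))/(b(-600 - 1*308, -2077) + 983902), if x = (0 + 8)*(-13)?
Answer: -118254151685035/245851612099 ≈ -481.00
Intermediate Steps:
x = -104 (x = 8*(-13) = -104)
g(Z, c) = 2 - Z*(c + Z²) (g(Z, c) = 2 - (c + Z*Z)*Z = 2 - (c + Z²)*Z = 2 - Z*(c + Z²))
b(v, a) = -104
(-4305464/999602 + g(780, -1727))/(b(-600 - 1*308, -2077) + 983902) = (-4305464/999602 + (2 - 1*780³ - 1*780*(-1727)))/(-104 + 983902) = (-4305464*1/999602 + (2 - 1*474552000 + 1347060))/983798 = (-2152732/499801 + (2 - 474552000 + 1347060))*(1/983798) = (-2152732/499801 - 473204938)*(1/983798) = -236508303370070/499801*1/983798 = -118254151685035/245851612099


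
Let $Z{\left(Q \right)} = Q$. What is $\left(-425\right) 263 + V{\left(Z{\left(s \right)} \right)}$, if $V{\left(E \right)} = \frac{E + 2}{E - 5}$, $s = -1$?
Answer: $- \frac{670651}{6} \approx -1.1178 \cdot 10^{5}$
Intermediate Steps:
$V{\left(E \right)} = \frac{2 + E}{-5 + E}$
$\left(-425\right) 263 + V{\left(Z{\left(s \right)} \right)} = \left(-425\right) 263 + \frac{2 - 1}{-5 - 1} = -111775 + \frac{1}{-6} \cdot 1 = -111775 - \frac{1}{6} = - \frac{670651}{6}$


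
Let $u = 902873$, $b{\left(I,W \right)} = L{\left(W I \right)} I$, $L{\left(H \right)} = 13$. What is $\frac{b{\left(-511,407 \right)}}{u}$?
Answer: $- \frac{6643}{902873} \approx -0.0073576$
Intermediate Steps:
$b{\left(I,W \right)} = 13 I$
$\frac{b{\left(-511,407 \right)}}{u} = \frac{13 \left(-511\right)}{902873} = \left(-6643\right) \frac{1}{902873} = - \frac{6643}{902873}$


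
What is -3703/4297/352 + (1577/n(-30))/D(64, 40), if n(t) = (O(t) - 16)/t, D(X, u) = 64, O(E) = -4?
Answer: 223605365/6050176 ≈ 36.958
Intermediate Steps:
n(t) = -20/t (n(t) = (-4 - 16)/t = -20/t)
-3703/4297/352 + (1577/n(-30))/D(64, 40) = -3703/4297/352 + (1577/((-20/(-30))))/64 = -3703*1/4297*(1/352) + (1577/((-20*(-1/30))))*(1/64) = -3703/4297*1/352 + (1577/(2/3))*(1/64) = -3703/1512544 + (1577*(3/2))*(1/64) = -3703/1512544 + (4731/2)*(1/64) = -3703/1512544 + 4731/128 = 223605365/6050176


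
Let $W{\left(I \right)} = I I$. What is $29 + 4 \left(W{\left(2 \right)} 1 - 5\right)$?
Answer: $25$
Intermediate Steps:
$W{\left(I \right)} = I^{2}$
$29 + 4 \left(W{\left(2 \right)} 1 - 5\right) = 29 + 4 \left(2^{2} \cdot 1 - 5\right) = 29 + 4 \left(4 \cdot 1 - 5\right) = 29 + 4 \left(4 - 5\right) = 29 + 4 \left(-1\right) = 29 - 4 = 25$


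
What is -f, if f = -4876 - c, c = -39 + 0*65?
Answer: 4837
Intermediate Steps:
c = -39 (c = -39 + 0 = -39)
f = -4837 (f = -4876 - 1*(-39) = -4876 + 39 = -4837)
-f = -1*(-4837) = 4837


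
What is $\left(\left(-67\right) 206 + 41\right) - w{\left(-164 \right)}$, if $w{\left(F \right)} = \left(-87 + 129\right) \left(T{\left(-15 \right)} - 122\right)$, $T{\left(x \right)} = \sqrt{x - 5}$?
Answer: $-8637 - 84 i \sqrt{5} \approx -8637.0 - 187.83 i$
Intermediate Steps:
$T{\left(x \right)} = \sqrt{-5 + x}$
$w{\left(F \right)} = -5124 + 84 i \sqrt{5}$ ($w{\left(F \right)} = \left(-87 + 129\right) \left(\sqrt{-5 - 15} - 122\right) = 42 \left(\sqrt{-20} - 122\right) = 42 \left(2 i \sqrt{5} - 122\right) = 42 \left(-122 + 2 i \sqrt{5}\right) = -5124 + 84 i \sqrt{5}$)
$\left(\left(-67\right) 206 + 41\right) - w{\left(-164 \right)} = \left(\left(-67\right) 206 + 41\right) - \left(-5124 + 84 i \sqrt{5}\right) = \left(-13802 + 41\right) + \left(5124 - 84 i \sqrt{5}\right) = -13761 + \left(5124 - 84 i \sqrt{5}\right) = -8637 - 84 i \sqrt{5}$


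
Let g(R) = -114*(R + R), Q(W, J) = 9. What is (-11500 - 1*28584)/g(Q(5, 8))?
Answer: 10021/513 ≈ 19.534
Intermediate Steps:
g(R) = -228*R
(-11500 - 1*28584)/g(Q(5, 8)) = (-11500 - 1*28584)/((-228*9)) = (-11500 - 28584)/(-2052) = -40084*(-1/2052) = 10021/513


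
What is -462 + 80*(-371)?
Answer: -30142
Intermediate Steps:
-462 + 80*(-371) = -462 - 29680 = -30142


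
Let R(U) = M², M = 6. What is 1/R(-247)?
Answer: 1/36 ≈ 0.027778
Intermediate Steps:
R(U) = 36 (R(U) = 6² = 36)
1/R(-247) = 1/36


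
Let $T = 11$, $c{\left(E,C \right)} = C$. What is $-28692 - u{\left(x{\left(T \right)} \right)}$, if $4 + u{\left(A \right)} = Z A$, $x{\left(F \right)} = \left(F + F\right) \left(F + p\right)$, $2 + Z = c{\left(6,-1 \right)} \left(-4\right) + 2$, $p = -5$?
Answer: $-29216$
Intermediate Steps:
$Z = 4$ ($Z = -2 + \left(\left(-1\right) \left(-4\right) + 2\right) = -2 + \left(4 + 2\right) = -2 + 6 = 4$)
$x{\left(F \right)} = 2 F \left(-5 + F\right)$ ($x{\left(F \right)} = \left(F + F\right) \left(F - 5\right) = 2 F \left(-5 + F\right)$)
$u{\left(A \right)} = -4 + 4 A$
$-28692 - u{\left(x{\left(T \right)} \right)} = -28692 - \left(-4 + 4 \cdot 2 \cdot 11 \left(-5 + 11\right)\right) = -28692 - \left(-4 + 4 \cdot 2 \cdot 11 \cdot 6\right) = -28692 - \left(-4 + 4 \cdot 132\right) = -28692 - \left(-4 + 528\right) = -28692 - 524 = -29216$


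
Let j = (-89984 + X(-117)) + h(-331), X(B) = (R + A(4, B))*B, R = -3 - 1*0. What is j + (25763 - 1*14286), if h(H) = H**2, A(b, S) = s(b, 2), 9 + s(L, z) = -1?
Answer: 32575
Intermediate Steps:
s(L, z) = -10 (s(L, z) = -9 - 1 = -10)
A(b, S) = -10
R = -3 (R = -3 + 0 = -3)
X(B) = -13*B (X(B) = (-3 - 10)*B = -13*B)
j = 21098 (j = (-89984 - 13*(-117)) + (-331)**2 = (-89984 + 1521) + 109561 = -88463 + 109561 = 21098)
j + (25763 - 1*14286) = 21098 + (25763 - 1*14286) = 21098 + (25763 - 14286) = 21098 + 11477 = 32575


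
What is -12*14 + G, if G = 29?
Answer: -139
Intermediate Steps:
-12*14 + G = -12*14 + 29 = -168 + 29 = -139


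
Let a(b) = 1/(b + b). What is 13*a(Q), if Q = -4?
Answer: -13/8 ≈ -1.6250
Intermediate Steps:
a(b) = 1/(2*b)
13*a(Q) = 13*((½)/(-4)) = 13*((½)*(-¼)) = 13*(-⅛) = -13/8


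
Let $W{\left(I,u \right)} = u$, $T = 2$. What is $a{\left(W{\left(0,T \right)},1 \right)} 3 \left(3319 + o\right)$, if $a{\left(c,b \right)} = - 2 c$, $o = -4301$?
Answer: $11784$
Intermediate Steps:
$a{\left(W{\left(0,T \right)},1 \right)} 3 \left(3319 + o\right) = \left(-2\right) 2 \cdot 3 \left(3319 - 4301\right) = \left(-4\right) 3 \left(-982\right) = \left(-12\right) \left(-982\right) = 11784$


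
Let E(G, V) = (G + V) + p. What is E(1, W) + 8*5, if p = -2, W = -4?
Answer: 35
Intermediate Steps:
E(G, V) = -2 + G + V (E(G, V) = (G + V) - 2 = -2 + G + V)
E(1, W) + 8*5 = (-2 + 1 - 4) + 8*5 = -5 + 40 = 35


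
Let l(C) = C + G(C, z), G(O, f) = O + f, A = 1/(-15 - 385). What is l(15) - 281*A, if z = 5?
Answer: 14281/400 ≈ 35.703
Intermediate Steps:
A = -1/400 (A = 1/(-400) = -1/400 ≈ -0.0025000)
l(C) = 5 + 2*C (l(C) = C + (C + 5) = C + (5 + C) = 5 + 2*C)
l(15) - 281*A = (5 + 2*15) - 281*(-1/400) = (5 + 30) + 281/400 = 35 + 281/400 = 14281/400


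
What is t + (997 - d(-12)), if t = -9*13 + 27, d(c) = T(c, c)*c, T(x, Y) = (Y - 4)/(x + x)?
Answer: 915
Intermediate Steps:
T(x, Y) = (-4 + Y)/(2*x) (T(x, Y) = (-4 + Y)/((2*x)) = (-4 + Y)*(1/(2*x)) = (-4 + Y)/(2*x))
d(c) = -2 + c/2 (d(c) = ((-4 + c)/(2*c))*c = -2 + c/2)
t = -90 (t = -117 + 27 = -90)
t + (997 - d(-12)) = -90 + (997 - (-2 + (1/2)*(-12))) = -90 + (997 - (-2 - 6)) = -90 + (997 - 1*(-8)) = -90 + (997 + 8) = -90 + 1005 = 915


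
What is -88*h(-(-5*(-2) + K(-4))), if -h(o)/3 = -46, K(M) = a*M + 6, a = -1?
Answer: -12144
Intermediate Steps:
K(M) = 6 - M (K(M) = -M + 6 = 6 - M)
h(o) = 138 (h(o) = -3*(-46) = 138)
-88*h(-(-5*(-2) + K(-4))) = -88*138 = -12144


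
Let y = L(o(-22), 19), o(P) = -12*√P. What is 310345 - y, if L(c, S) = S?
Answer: 310326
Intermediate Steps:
y = 19
310345 - y = 310345 - 1*19 = 310345 - 19 = 310326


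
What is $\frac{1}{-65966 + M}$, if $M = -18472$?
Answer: $- \frac{1}{84438} \approx -1.1843 \cdot 10^{-5}$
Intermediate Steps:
$\frac{1}{-65966 + M} = \frac{1}{-65966 - 18472} = \frac{1}{-84438} = - \frac{1}{84438}$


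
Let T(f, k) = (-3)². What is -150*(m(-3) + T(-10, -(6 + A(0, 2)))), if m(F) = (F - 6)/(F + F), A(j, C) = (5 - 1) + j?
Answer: -1575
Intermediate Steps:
A(j, C) = 4 + j
m(F) = (-6 + F)/(2*F) (m(F) = (-6 + F)/((2*F)) = (-6 + F)*(1/(2*F)) = (-6 + F)/(2*F))
T(f, k) = 9
-150*(m(-3) + T(-10, -(6 + A(0, 2)))) = -150*((½)*(-6 - 3)/(-3) + 9) = -150*((½)*(-⅓)*(-9) + 9) = -150*(3/2 + 9) = -150*21/2 = -1575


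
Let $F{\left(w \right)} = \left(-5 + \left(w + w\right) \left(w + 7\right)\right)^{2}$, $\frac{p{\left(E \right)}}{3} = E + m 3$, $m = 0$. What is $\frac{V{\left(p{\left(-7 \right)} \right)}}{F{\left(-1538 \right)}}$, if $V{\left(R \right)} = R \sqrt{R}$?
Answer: $- \frac{21 i \sqrt{21}}{22177986841201} \approx - 4.3392 \cdot 10^{-12} i$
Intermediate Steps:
$p{\left(E \right)} = 3 E$ ($p{\left(E \right)} = 3 \left(E + 0 \cdot 3\right) = 3 \left(E + 0\right) = 3 E$)
$V{\left(R \right)} = R^{\frac{3}{2}}$
$F{\left(w \right)} = \left(-5 + 2 w \left(7 + w\right)\right)^{2}$
$\frac{V{\left(p{\left(-7 \right)} \right)}}{F{\left(-1538 \right)}} = \frac{\left(3 \left(-7\right)\right)^{\frac{3}{2}}}{\left(-5 + 2 \left(-1538\right)^{2} + 14 \left(-1538\right)\right)^{2}} = \frac{\left(-21\right)^{\frac{3}{2}}}{\left(-5 + 2 \cdot 2365444 - 21532\right)^{2}} = \frac{\left(-21\right) i \sqrt{21}}{\left(-5 + 4730888 - 21532\right)^{2}} = \frac{\left(-21\right) i \sqrt{21}}{4709351^{2}} = \frac{\left(-21\right) i \sqrt{21}}{22177986841201} = - 21 i \sqrt{21} \cdot \frac{1}{22177986841201} = - \frac{21 i \sqrt{21}}{22177986841201}$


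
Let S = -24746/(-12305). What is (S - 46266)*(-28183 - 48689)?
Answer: 43761567934848/12305 ≈ 3.5564e+9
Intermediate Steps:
S = 24746/12305 (S = -24746*(-1/12305) = 24746/12305 ≈ 2.0111)
(S - 46266)*(-28183 - 48689) = (24746/12305 - 46266)*(-28183 - 48689) = -569278384/12305*(-76872) = 43761567934848/12305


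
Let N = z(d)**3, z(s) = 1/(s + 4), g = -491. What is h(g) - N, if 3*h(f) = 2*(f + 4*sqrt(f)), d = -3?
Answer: -985/3 + 8*I*sqrt(491)/3 ≈ -328.33 + 59.089*I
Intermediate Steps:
z(s) = 1/(4 + s)
N = 1 (N = (1/(4 - 3))**3 = (1/1)**3 = 1**3 = 1)
h(f) = 2*f/3 + 8*sqrt(f)/3 (h(f) = (2*(f + 4*sqrt(f)))/3 = (2*f + 8*sqrt(f))/3 = 2*f/3 + 8*sqrt(f)/3)
h(g) - N = ((2/3)*(-491) + 8*sqrt(-491)/3) - 1*1 = (-982/3 + 8*(I*sqrt(491))/3) - 1 = (-982/3 + 8*I*sqrt(491)/3) - 1 = -985/3 + 8*I*sqrt(491)/3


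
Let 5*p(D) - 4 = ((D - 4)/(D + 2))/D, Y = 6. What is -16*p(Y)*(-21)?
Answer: 1358/5 ≈ 271.60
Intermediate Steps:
p(D) = 4/5 + (-4 + D)/(5*D*(2 + D)) (p(D) = 4/5 + (((D - 4)/(D + 2))/D)/5 = 4/5 + (((-4 + D)/(2 + D))/D)/5 = 4/5 + ((-4 + D)/(D*(2 + D)))/5 = 4/5 + (-4 + D)/(5*D*(2 + D)))
-16*p(Y)*(-21) = -16*(-4 + 4*6**2 + 9*6)/(5*6*(2 + 6))*(-21) = -16*(-4 + 4*36 + 54)/(5*6*8)*(-21) = -16*(-4 + 144 + 54)/(5*6*8)*(-21) = -16*194/(5*6*8)*(-21) = -16*97/120*(-21) = -194/15*(-21) = 1358/5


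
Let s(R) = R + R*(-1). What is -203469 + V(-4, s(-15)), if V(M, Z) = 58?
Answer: -203411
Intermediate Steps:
s(R) = 0 (s(R) = R - R = 0)
-203469 + V(-4, s(-15)) = -203469 + 58 = -203411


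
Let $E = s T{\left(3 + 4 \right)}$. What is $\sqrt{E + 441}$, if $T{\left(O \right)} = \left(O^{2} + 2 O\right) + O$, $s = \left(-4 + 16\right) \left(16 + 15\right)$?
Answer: $\sqrt{26481} \approx 162.73$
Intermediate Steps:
$s = 372$ ($s = 12 \cdot 31 = 372$)
$T{\left(O \right)} = O^{2} + 3 O$
$E = 26040$ ($E = 372 \left(3 + 4\right) \left(3 + \left(3 + 4\right)\right) = 372 \cdot 7 \left(3 + 7\right) = 372 \cdot 7 \cdot 10 = 372 \cdot 70 = 26040$)
$\sqrt{E + 441} = \sqrt{26040 + 441} = \sqrt{26481}$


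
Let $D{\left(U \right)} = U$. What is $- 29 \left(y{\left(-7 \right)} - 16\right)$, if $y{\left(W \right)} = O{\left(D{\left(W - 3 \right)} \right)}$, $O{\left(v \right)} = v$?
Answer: $754$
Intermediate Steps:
$y{\left(W \right)} = -3 + W$ ($y{\left(W \right)} = W - 3 = -3 + W$)
$- 29 \left(y{\left(-7 \right)} - 16\right) = - 29 \left(\left(-3 - 7\right) - 16\right) = - 29 \left(-10 - 16\right) = \left(-29\right) \left(-26\right) = 754$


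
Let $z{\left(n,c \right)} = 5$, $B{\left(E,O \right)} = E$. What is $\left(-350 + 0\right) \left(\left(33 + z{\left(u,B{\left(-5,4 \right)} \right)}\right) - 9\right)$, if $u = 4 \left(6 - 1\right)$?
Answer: $-10150$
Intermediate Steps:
$u = 20$ ($u = 4 \cdot 5 = 20$)
$\left(-350 + 0\right) \left(\left(33 + z{\left(u,B{\left(-5,4 \right)} \right)}\right) - 9\right) = \left(-350 + 0\right) \left(\left(33 + 5\right) - 9\right) = - 350 \left(38 - 9\right) = \left(-350\right) 29 = -10150$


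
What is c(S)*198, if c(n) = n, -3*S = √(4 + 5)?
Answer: -198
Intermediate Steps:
S = -1 (S = -√(4 + 5)/3 = -√9/3 = -⅓*3 = -1)
c(S)*198 = -1*198 = -198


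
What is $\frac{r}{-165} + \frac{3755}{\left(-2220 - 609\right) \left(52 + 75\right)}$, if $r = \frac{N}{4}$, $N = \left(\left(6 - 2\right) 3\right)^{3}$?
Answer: $- \frac{51943277}{19760565} \approx -2.6286$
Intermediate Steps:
$N = 1728$ ($N = \left(4 \cdot 3\right)^{3} = 12^{3} = 1728$)
$r = 432$ ($r = \frac{1728}{4} = 1728 \cdot \frac{1}{4} = 432$)
$\frac{r}{-165} + \frac{3755}{\left(-2220 - 609\right) \left(52 + 75\right)} = \frac{432}{-165} + \frac{3755}{\left(-2220 - 609\right) \left(52 + 75\right)} = 432 \left(- \frac{1}{165}\right) + \frac{3755}{\left(-2829\right) 127} = - \frac{144}{55} + \frac{3755}{-359283} = - \frac{144}{55} + 3755 \left(- \frac{1}{359283}\right) = - \frac{144}{55} - \frac{3755}{359283} = - \frac{51943277}{19760565}$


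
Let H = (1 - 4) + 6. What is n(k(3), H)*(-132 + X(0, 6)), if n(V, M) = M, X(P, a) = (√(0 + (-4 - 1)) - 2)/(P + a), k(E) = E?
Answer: -397 + I*√5/2 ≈ -397.0 + 1.118*I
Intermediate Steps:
X(P, a) = (-2 + I*√5)/(P + a) (X(P, a) = (√(0 - 5) - 2)/(P + a) = (√(-5) - 2)/(P + a) = (I*√5 - 2)/(P + a) = (-2 + I*√5)/(P + a))
H = 3 (H = -3 + 6 = 3)
n(k(3), H)*(-132 + X(0, 6)) = 3*(-132 + (-2 + I*√5)/(0 + 6)) = 3*(-132 + (-2 + I*√5)/6) = 3*(-132 + (-⅓ + I*√5/6)) = 3*(-397/3 + I*√5/6) = -397 + I*√5/2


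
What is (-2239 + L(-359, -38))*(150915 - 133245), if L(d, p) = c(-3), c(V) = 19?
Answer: -39227400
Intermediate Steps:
L(d, p) = 19
(-2239 + L(-359, -38))*(150915 - 133245) = (-2239 + 19)*(150915 - 133245) = -2220*17670 = -39227400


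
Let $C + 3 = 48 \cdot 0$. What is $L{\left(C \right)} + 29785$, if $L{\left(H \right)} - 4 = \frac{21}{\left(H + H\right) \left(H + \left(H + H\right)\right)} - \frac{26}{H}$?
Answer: $\frac{536365}{18} \approx 29798.0$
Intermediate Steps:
$C = -3$ ($C = -3 + 48 \cdot 0 = -3 + 0 = -3$)
$L{\left(H \right)} = 4 - \frac{26}{H} + \frac{7}{2 H^{2}}$ ($L{\left(H \right)} = 4 + \left(\frac{21}{\left(H + H\right) \left(H + \left(H + H\right)\right)} - \frac{26}{H}\right) = 4 + \left(\frac{21}{2 H \left(H + 2 H\right)} - \frac{26}{H}\right) = 4 + \left(\frac{21}{2 H 3 H} - \frac{26}{H}\right) = 4 + \left(\frac{21}{6 H^{2}} - \frac{26}{H}\right) = 4 - \left(\frac{26}{H} - \frac{7}{2 H^{2}}\right) = 4 - \frac{26}{H} + \frac{7}{2 H^{2}}$)
$L{\left(C \right)} + 29785 = \left(4 - \frac{26}{-3} + \frac{7}{2 \cdot 9}\right) + 29785 = \left(4 - - \frac{26}{3} + \frac{7}{2} \cdot \frac{1}{9}\right) + 29785 = \left(4 + \frac{26}{3} + \frac{7}{18}\right) + 29785 = \frac{235}{18} + 29785 = \frac{536365}{18}$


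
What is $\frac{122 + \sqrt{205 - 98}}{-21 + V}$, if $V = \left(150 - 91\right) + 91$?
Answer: $\frac{122}{129} + \frac{\sqrt{107}}{129} \approx 1.0259$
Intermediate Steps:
$V = 150$ ($V = 59 + 91 = 150$)
$\frac{122 + \sqrt{205 - 98}}{-21 + V} = \frac{122 + \sqrt{205 - 98}}{-21 + 150} = \frac{122 + \sqrt{107}}{129} = \left(122 + \sqrt{107}\right) \frac{1}{129} = \frac{122}{129} + \frac{\sqrt{107}}{129}$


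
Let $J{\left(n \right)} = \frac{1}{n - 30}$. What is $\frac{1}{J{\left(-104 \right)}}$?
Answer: $-134$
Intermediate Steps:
$J{\left(n \right)} = \frac{1}{-30 + n}$
$\frac{1}{J{\left(-104 \right)}} = \frac{1}{\frac{1}{-30 - 104}} = \frac{1}{\frac{1}{-134}} = \frac{1}{- \frac{1}{134}} = -134$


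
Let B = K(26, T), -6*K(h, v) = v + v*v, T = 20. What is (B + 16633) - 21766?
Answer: -5203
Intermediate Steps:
K(h, v) = -v/6 - v²/6 (K(h, v) = -(v + v*v)/6 = -(v + v²)/6 = -v/6 - v²/6)
B = -70 (B = -⅙*20*(1 + 20) = -⅙*20*21 = -70)
(B + 16633) - 21766 = (-70 + 16633) - 21766 = 16563 - 21766 = -5203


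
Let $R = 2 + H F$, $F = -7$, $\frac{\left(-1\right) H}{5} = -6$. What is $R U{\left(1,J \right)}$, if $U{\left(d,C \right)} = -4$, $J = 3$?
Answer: $832$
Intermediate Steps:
$H = 30$ ($H = \left(-5\right) \left(-6\right) = 30$)
$R = -208$ ($R = 2 + 30 \left(-7\right) = 2 - 210 = -208$)
$R U{\left(1,J \right)} = \left(-208\right) \left(-4\right) = 832$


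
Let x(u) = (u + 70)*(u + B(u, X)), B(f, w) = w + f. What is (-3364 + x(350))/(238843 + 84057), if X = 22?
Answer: 74969/80725 ≈ 0.92870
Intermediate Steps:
B(f, w) = f + w
x(u) = (22 + 2*u)*(70 + u) (x(u) = (u + 70)*(u + (u + 22)) = (70 + u)*(u + (22 + u)) = (70 + u)*(22 + 2*u) = (22 + 2*u)*(70 + u))
(-3364 + x(350))/(238843 + 84057) = (-3364 + (1540 + 2*350² + 162*350))/(238843 + 84057) = (-3364 + (1540 + 2*122500 + 56700))/322900 = (-3364 + (1540 + 245000 + 56700))*(1/322900) = (-3364 + 303240)*(1/322900) = 299876*(1/322900) = 74969/80725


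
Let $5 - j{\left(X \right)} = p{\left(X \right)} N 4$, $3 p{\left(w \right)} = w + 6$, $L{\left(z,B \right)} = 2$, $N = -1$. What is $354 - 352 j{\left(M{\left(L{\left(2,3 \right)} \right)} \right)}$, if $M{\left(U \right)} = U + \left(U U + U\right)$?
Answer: $- \frac{23930}{3} \approx -7976.7$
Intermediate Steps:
$p{\left(w \right)} = 2 + \frac{w}{3}$ ($p{\left(w \right)} = \frac{w + 6}{3} = \frac{6 + w}{3} = 2 + \frac{w}{3}$)
$M{\left(U \right)} = U^{2} + 2 U$ ($M{\left(U \right)} = U + \left(U^{2} + U\right) = U + \left(U + U^{2}\right) = U^{2} + 2 U$)
$j{\left(X \right)} = 13 + \frac{4 X}{3}$ ($j{\left(X \right)} = 5 - \left(2 + \frac{X}{3}\right) \left(-1\right) 4 = 5 - \left(-2 - \frac{X}{3}\right) 4 = 5 - \left(-8 - \frac{4 X}{3}\right) = 5 + \left(8 + \frac{4 X}{3}\right) = 13 + \frac{4 X}{3}$)
$354 - 352 j{\left(M{\left(L{\left(2,3 \right)} \right)} \right)} = 354 - 352 \left(13 + \frac{4 \cdot 2 \left(2 + 2\right)}{3}\right) = 354 - 352 \left(13 + \frac{4 \cdot 2 \cdot 4}{3}\right) = 354 - 352 \left(13 + \frac{4}{3} \cdot 8\right) = 354 - 352 \left(13 + \frac{32}{3}\right) = 354 - \frac{24992}{3} = - \frac{23930}{3}$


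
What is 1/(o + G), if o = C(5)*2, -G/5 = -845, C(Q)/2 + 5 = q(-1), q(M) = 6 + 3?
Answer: 1/4241 ≈ 0.00023579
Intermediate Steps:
q(M) = 9
C(Q) = 8 (C(Q) = -10 + 2*9 = -10 + 18 = 8)
G = 4225 (G = -5*(-845) = 4225)
o = 16 (o = 8*2 = 16)
1/(o + G) = 1/(16 + 4225) = 1/4241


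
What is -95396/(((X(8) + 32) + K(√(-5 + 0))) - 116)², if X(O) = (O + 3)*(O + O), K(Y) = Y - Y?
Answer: -23849/2116 ≈ -11.271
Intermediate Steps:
K(Y) = 0
X(O) = 2*O*(3 + O) (X(O) = (3 + O)*(2*O) = 2*O*(3 + O))
-95396/(((X(8) + 32) + K(√(-5 + 0))) - 116)² = -95396/(((2*8*(3 + 8) + 32) + 0) - 116)² = -95396/(((2*8*11 + 32) + 0) - 116)² = -95396/(((176 + 32) + 0) - 116)² = -95396/((208 + 0) - 116)² = -95396/(208 - 116)² = -95396/(92²) = -95396/8464 = -95396*1/8464 = -23849/2116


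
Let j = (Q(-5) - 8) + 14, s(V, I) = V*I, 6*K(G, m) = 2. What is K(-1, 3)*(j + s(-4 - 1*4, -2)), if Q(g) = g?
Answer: 17/3 ≈ 5.6667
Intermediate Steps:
K(G, m) = 1/3 (K(G, m) = (1/6)*2 = 1/3)
s(V, I) = I*V
j = 1 (j = (-5 - 8) + 14 = -13 + 14 = 1)
K(-1, 3)*(j + s(-4 - 1*4, -2)) = (1 - 2*(-4 - 1*4))/3 = (1 - 2*(-4 - 4))/3 = (1 - 2*(-8))/3 = (1 + 16)/3 = (1/3)*17 = 17/3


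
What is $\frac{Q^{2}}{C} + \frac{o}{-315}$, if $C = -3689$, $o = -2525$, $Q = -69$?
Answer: $\frac{31898}{4743} \approx 6.7253$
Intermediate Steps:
$\frac{Q^{2}}{C} + \frac{o}{-315} = \frac{\left(-69\right)^{2}}{-3689} - \frac{2525}{-315} = 4761 \left(- \frac{1}{3689}\right) - - \frac{505}{63} = - \frac{4761}{3689} + \frac{505}{63} = \frac{31898}{4743}$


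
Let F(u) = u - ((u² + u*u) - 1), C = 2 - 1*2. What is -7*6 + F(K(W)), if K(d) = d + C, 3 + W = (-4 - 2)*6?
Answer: -3122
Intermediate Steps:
C = 0 (C = 2 - 2 = 0)
W = -39 (W = -3 + (-4 - 2)*6 = -3 - 6*6 = -3 - 36 = -39)
K(d) = d (K(d) = d + 0 = d)
F(u) = 1 + u - 2*u² (F(u) = u - ((u² + u²) - 1) = u - (2*u² - 1) = u - (-1 + 2*u²) = u + (1 - 2*u²) = 1 + u - 2*u²)
-7*6 + F(K(W)) = -7*6 + (1 - 39 - 2*(-39)²) = -42 + (1 - 39 - 2*1521) = -42 + (1 - 39 - 3042) = -42 - 3080 = -3122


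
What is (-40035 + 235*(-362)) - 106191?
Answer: -231296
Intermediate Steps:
(-40035 + 235*(-362)) - 106191 = (-40035 - 85070) - 106191 = -125105 - 106191 = -231296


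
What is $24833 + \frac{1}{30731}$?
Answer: $\frac{763142924}{30731} \approx 24833.0$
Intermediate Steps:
$24833 + \frac{1}{30731} = \frac{763142924}{30731}$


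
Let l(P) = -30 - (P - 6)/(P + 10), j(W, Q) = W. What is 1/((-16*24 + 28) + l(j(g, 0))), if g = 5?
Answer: -15/5789 ≈ -0.0025911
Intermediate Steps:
l(P) = -30 - (-6 + P)/(10 + P)
1/((-16*24 + 28) + l(j(g, 0))) = 1/((-16*24 + 28) + (-294 - 31*5)/(10 + 5)) = 1/((-384 + 28) + (-294 - 155)/15) = 1/(-356 + (1/15)*(-449)) = 1/(-356 - 449/15) = 1/(-5789/15) = -15/5789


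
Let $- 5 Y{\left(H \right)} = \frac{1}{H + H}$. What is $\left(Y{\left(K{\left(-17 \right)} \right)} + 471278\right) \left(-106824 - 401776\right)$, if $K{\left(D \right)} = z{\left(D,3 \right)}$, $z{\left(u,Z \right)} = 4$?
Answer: $-239691978085$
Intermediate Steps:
$K{\left(D \right)} = 4$
$Y{\left(H \right)} = - \frac{1}{10 H}$ ($Y{\left(H \right)} = - \frac{1}{5 \left(H + H\right)} = - \frac{1}{5 \cdot 2 H} = - \frac{\frac{1}{2} \frac{1}{H}}{5} = - \frac{1}{10 H}$)
$\left(Y{\left(K{\left(-17 \right)} \right)} + 471278\right) \left(-106824 - 401776\right) = \left(- \frac{1}{10 \cdot 4} + 471278\right) \left(-106824 - 401776\right) = \left(\left(- \frac{1}{10}\right) \frac{1}{4} + 471278\right) \left(-508600\right) = \left(- \frac{1}{40} + 471278\right) \left(-508600\right) = \frac{18851119}{40} \left(-508600\right) = -239691978085$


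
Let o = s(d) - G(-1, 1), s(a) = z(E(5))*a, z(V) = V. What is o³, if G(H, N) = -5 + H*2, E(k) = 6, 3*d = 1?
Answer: 729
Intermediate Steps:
d = ⅓ (d = (⅓)*1 = ⅓ ≈ 0.33333)
G(H, N) = -5 + 2*H
s(a) = 6*a
o = 9 (o = 6*(⅓) - (-5 + 2*(-1)) = 2 - (-5 - 2) = 2 - 1*(-7) = 2 + 7 = 9)
o³ = 9³ = 729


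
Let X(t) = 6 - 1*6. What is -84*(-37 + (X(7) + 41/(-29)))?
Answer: 93576/29 ≈ 3226.8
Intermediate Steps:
X(t) = 0 (X(t) = 6 - 6 = 0)
-84*(-37 + (X(7) + 41/(-29))) = -84*(-37 + (0 + 41/(-29))) = -84*(-37 + (0 + 41*(-1/29))) = -84*(-37 + (0 - 41/29)) = -84*(-37 - 41/29) = -84*(-1114/29) = 93576/29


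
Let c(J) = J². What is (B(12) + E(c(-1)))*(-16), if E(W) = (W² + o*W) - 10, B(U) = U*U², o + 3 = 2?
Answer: -27488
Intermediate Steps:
o = -1 (o = -3 + 2 = -1)
B(U) = U³
E(W) = -10 + W² - W (E(W) = (W² - W) - 10 = -10 + W² - W)
(B(12) + E(c(-1)))*(-16) = (12³ + (-10 + ((-1)²)² - 1*(-1)²))*(-16) = (1728 + (-10 + 1² - 1*1))*(-16) = (1728 + (-10 + 1 - 1))*(-16) = (1728 - 10)*(-16) = 1718*(-16) = -27488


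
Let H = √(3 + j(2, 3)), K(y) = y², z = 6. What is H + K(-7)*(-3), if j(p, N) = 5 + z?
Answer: -147 + √14 ≈ -143.26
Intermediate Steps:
j(p, N) = 11 (j(p, N) = 5 + 6 = 11)
H = √14 (H = √(3 + 11) = √14 ≈ 3.7417)
H + K(-7)*(-3) = √14 + (-7)²*(-3) = √14 + 49*(-3) = √14 - 147 = -147 + √14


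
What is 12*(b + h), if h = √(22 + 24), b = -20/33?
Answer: -80/11 + 12*√46 ≈ 74.115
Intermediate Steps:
b = -20/33 (b = -20*1/33 = -20/33 ≈ -0.60606)
h = √46 ≈ 6.7823
12*(b + h) = 12*(-20/33 + √46) = -80/11 + 12*√46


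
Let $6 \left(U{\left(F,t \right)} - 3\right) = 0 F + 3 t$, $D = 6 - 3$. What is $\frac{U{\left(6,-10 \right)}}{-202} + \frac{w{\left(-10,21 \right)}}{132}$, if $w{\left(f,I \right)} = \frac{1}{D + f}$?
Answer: $\frac{823}{93324} \approx 0.0088187$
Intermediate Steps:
$D = 3$
$U{\left(F,t \right)} = 3 + \frac{t}{2}$ ($U{\left(F,t \right)} = 3 + \frac{0 F + 3 t}{6} = 3 + \frac{0 + 3 t}{6} = 3 + \frac{3 t}{6} = 3 + \frac{t}{2}$)
$w{\left(f,I \right)} = \frac{1}{3 + f}$
$\frac{U{\left(6,-10 \right)}}{-202} + \frac{w{\left(-10,21 \right)}}{132} = \frac{3 + \frac{1}{2} \left(-10\right)}{-202} + \frac{1}{\left(3 - 10\right) 132} = \left(3 - 5\right) \left(- \frac{1}{202}\right) + \frac{1}{-7} \cdot \frac{1}{132} = \left(-2\right) \left(- \frac{1}{202}\right) - \frac{1}{924} = \frac{1}{101} - \frac{1}{924} = \frac{823}{93324}$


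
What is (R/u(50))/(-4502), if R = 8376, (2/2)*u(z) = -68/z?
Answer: 52350/38267 ≈ 1.3680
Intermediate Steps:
u(z) = -68/z
(R/u(50))/(-4502) = (8376/((-68/50)))/(-4502) = (8376/((-68*1/50)))*(-1/4502) = (8376/(-34/25))*(-1/4502) = (8376*(-25/34))*(-1/4502) = -104700/17*(-1/4502) = 52350/38267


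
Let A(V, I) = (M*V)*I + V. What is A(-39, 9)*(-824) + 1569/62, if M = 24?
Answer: 432359313/62 ≈ 6.9735e+6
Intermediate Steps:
A(V, I) = V + 24*I*V (A(V, I) = (24*V)*I + V = 24*I*V + V = V + 24*I*V)
A(-39, 9)*(-824) + 1569/62 = -39*(1 + 24*9)*(-824) + 1569/62 = -39*(1 + 216)*(-824) + 1569*(1/62) = -39*217*(-824) + 1569/62 = -8463*(-824) + 1569/62 = 6973512 + 1569/62 = 432359313/62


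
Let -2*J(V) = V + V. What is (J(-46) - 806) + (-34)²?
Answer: 396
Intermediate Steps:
J(V) = -V (J(V) = -(V + V)/2 = -V)
(J(-46) - 806) + (-34)² = (-1*(-46) - 806) + (-34)² = (46 - 806) + 1156 = -760 + 1156 = 396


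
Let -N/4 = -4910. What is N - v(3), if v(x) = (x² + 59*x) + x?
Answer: 19451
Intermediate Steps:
N = 19640 (N = -4*(-4910) = 19640)
v(x) = x² + 60*x
N - v(3) = 19640 - 3*(60 + 3) = 19640 - 3*63 = 19640 - 1*189 = 19640 - 189 = 19451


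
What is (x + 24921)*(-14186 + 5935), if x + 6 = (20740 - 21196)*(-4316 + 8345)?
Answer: 14953361559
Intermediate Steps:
x = -1837230 (x = -6 + (20740 - 21196)*(-4316 + 8345) = -6 - 456*4029 = -6 - 1837224 = -1837230)
(x + 24921)*(-14186 + 5935) = (-1837230 + 24921)*(-14186 + 5935) = -1812309*(-8251) = 14953361559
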